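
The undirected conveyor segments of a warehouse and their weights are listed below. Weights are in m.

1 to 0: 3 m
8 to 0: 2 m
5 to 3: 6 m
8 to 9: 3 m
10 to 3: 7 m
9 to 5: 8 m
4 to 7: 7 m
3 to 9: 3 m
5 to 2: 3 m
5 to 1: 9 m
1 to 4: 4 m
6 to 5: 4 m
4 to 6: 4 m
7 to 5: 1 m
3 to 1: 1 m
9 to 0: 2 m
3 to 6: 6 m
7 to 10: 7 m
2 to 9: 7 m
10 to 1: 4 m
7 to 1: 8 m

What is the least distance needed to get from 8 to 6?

12 m

Settle nodes by increasing distance from 8:
8: 0
0: 2  (via 8)
9: 3  (via 8)
1: 5  (via 0)
3: 6  (via 9)
4: 9  (via 1)
10: 9  (via 1)
2: 10  (via 9)
5: 11  (via 9)
6: 12  (via 3)
Shortest route: 8 → 9 → 3 → 6 = 12 m.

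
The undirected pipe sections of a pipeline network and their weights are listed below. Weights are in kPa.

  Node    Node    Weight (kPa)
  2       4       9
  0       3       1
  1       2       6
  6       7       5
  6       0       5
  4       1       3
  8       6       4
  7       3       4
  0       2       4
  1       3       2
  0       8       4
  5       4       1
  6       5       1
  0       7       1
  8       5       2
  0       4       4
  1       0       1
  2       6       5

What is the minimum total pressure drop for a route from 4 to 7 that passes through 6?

7 kPa

Shortest 4→6: 4–5–6 = 2
Best 6 to 7: 6–7 costing 5
Total via 6: 2 + 5 = 7 kPa.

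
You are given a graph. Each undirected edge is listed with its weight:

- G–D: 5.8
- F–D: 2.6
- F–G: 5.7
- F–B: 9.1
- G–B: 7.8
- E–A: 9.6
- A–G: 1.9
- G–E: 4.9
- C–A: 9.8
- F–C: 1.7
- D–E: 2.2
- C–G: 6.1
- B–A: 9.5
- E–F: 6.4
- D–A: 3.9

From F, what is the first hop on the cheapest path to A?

Enumerating some paths:
F–C–G–A: 1.7+6.1+1.9 = 9.7
F–D–A: 2.6+3.9 = 6.5
F–G–A: 5.7+1.9 = 7.6
F–D–G–A: 2.6+5.8+1.9 = 10.3
Cheapest is F–D–A at 6.5.
So from F the first move is to D.

D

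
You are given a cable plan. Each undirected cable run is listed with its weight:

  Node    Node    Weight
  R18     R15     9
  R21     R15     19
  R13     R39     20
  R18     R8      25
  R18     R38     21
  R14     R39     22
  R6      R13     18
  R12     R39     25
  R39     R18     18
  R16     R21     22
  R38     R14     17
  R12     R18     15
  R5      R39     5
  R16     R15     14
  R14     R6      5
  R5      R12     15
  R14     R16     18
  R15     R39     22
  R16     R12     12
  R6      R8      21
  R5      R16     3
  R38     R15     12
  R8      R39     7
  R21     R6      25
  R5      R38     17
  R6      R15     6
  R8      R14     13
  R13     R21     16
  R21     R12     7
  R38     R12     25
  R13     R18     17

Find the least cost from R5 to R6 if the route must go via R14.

Best R5 to R14: R5–R16–R14 costing 21
Best R14 to R6: R14–R6 costing 5
Total via R14: 21 + 5 = 26.

26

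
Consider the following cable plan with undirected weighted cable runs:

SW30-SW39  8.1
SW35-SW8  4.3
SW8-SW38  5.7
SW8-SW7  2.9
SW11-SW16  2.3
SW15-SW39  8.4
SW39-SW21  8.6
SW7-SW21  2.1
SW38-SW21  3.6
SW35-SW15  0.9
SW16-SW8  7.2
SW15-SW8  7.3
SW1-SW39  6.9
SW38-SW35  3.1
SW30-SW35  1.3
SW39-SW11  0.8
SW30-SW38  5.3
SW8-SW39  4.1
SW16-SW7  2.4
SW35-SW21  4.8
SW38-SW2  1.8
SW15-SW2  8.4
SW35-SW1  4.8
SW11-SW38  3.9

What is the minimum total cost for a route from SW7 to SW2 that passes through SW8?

10.4

Best SW7 to SW8: SW7–SW8 costing 2.9
Best SW8 to SW2: SW8–SW38–SW2 costing 7.5
Total via SW8: 2.9 + 7.5 = 10.4.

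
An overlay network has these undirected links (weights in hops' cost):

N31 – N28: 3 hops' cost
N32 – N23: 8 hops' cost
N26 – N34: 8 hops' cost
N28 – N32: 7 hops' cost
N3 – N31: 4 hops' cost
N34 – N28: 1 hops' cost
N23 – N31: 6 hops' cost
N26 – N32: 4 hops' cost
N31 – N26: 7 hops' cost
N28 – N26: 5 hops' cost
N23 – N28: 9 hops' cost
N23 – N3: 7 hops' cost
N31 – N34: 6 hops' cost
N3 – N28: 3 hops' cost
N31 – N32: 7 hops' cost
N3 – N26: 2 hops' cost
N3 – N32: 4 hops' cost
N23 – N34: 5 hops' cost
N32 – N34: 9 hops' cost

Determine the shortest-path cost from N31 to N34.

4 hops' cost

Candidate routes:
N31 → N28 → N34: 3+1 = 4
N31 → N34: 6 = 6
N31 → N3 → N28 → N34: 4+3+1 = 8
The minimum is 4 hops' cost via N31 → N28 → N34.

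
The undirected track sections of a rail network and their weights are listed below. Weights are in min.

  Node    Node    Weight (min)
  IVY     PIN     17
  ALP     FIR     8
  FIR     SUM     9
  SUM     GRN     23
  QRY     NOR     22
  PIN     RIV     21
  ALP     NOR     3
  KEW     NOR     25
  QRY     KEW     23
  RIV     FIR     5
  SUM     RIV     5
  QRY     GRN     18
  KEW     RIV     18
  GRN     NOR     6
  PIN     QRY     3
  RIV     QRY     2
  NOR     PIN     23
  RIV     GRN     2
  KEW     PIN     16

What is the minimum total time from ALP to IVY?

Running Dijkstra from ALP:
ALP: 0
NOR: 3  (via ALP)
FIR: 8  (via ALP)
GRN: 9  (via NOR)
RIV: 11  (via GRN)
QRY: 13  (via RIV)
PIN: 16  (via QRY)
SUM: 16  (via RIV)
KEW: 28  (via NOR)
IVY: 33  (via PIN)
Shortest route: ALP–NOR–GRN–RIV–QRY–PIN–IVY = 33 min.

33 min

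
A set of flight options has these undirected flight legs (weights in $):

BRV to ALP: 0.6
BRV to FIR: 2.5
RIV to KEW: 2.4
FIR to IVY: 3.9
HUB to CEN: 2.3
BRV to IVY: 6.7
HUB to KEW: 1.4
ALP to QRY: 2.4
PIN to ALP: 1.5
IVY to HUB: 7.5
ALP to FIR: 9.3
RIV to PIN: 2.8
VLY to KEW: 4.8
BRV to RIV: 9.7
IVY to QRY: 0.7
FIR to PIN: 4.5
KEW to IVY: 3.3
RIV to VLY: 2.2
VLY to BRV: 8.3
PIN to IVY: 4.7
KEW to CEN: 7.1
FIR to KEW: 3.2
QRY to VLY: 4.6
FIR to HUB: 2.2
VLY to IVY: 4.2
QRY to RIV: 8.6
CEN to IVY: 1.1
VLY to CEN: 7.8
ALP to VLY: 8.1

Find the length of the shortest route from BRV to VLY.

Candidate routes:
BRV–ALP–PIN–RIV–VLY: 0.6+1.5+2.8+2.2 = 7.1
BRV–ALP–QRY–VLY: 0.6+2.4+4.6 = 7.6
Cheapest is BRV–ALP–PIN–RIV–VLY at $7.1.

$7.1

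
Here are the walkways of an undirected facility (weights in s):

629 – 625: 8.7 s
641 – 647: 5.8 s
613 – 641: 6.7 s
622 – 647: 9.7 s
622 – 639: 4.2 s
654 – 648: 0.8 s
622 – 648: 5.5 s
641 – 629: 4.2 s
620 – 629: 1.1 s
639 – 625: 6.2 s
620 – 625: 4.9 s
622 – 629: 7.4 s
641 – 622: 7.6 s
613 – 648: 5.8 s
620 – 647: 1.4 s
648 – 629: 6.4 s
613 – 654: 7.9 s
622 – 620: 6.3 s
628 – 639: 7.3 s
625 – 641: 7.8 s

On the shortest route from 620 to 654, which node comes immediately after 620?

629

Enumerating some paths:
620 → 629 → 648 → 654: 1.1+6.4+0.8 = 8.3
620 → 622 → 648 → 654: 6.3+5.5+0.8 = 12.6
The minimum is 8.3 s via 620 → 629 → 648 → 654.
So from 620 the first move is to 629.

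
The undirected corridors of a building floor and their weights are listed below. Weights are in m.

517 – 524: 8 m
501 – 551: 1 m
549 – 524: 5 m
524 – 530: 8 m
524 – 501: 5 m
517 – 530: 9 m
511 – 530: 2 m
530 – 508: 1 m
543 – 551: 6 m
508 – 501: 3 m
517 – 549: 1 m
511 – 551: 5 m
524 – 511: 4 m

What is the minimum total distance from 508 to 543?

10 m

Enumerating some paths:
508 → 530 → 524 → 501 → 551 → 543: 1+8+5+1+6 = 21
508 → 530 → 511 → 551 → 543: 1+2+5+6 = 14
508 → 530 → 511 → 524 → 501 → 551 → 543: 1+2+4+5+1+6 = 19
508 → 501 → 551 → 543: 3+1+6 = 10
Cheapest is 508 → 501 → 551 → 543 at 10 m.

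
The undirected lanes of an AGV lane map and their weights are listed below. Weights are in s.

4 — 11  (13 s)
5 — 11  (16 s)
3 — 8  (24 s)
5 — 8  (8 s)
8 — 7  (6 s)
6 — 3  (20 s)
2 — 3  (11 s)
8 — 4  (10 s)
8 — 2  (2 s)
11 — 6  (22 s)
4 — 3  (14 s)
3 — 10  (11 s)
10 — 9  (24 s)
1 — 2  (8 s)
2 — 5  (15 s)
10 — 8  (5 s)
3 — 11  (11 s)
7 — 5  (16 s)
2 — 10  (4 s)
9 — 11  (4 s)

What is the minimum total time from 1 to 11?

30 s

Running Dijkstra from 1:
1: 0
2: 8  (via 1)
8: 10  (via 2)
10: 12  (via 2)
7: 16  (via 8)
5: 18  (via 8)
3: 19  (via 2)
4: 20  (via 8)
11: 30  (via 3)
Shortest route: 1 → 2 → 3 → 11 = 30 s.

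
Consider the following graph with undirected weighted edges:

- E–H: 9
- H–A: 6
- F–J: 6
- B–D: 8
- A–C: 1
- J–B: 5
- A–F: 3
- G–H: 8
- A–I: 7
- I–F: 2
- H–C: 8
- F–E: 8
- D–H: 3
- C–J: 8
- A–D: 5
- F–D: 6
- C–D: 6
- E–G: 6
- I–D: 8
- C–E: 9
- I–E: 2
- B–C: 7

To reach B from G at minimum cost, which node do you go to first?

H

Compare a few routes:
G → E → I → F → A → C → B: 6+2+2+3+1+7 = 21
G → H → D → B: 8+3+8 = 19
The minimum is 19 via G → H → D → B.
So from G the first move is to H.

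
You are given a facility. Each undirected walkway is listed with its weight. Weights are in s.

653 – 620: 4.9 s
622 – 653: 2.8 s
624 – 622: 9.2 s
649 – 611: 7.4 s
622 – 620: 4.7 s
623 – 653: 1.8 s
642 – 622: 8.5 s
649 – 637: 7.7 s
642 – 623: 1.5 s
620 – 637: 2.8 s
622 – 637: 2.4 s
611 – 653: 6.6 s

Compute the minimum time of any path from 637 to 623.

7 s

Enumerating some paths:
637–620–653–623: 2.8+4.9+1.8 = 9.5
637–622–653–623: 2.4+2.8+1.8 = 7
Cheapest is 637–622–653–623 at 7 s.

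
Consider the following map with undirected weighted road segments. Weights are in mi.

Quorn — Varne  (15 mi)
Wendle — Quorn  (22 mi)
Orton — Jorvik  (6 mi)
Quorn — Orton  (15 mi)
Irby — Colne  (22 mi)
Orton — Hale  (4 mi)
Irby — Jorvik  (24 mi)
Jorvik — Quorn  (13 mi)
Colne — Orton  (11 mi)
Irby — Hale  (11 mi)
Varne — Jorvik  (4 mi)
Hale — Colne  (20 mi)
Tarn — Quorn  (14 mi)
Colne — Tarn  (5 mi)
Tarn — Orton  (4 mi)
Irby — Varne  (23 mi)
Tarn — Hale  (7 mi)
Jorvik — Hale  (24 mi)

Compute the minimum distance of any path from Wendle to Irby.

52 mi

Settle nodes by increasing distance from Wendle:
Wendle: 0
Quorn: 22  (via Wendle)
Jorvik: 35  (via Quorn)
Tarn: 36  (via Quorn)
Varne: 37  (via Quorn)
Orton: 37  (via Quorn)
Colne: 41  (via Tarn)
Hale: 41  (via Orton)
Irby: 52  (via Hale)
Shortest route: Wendle → Quorn → Orton → Hale → Irby = 52 mi.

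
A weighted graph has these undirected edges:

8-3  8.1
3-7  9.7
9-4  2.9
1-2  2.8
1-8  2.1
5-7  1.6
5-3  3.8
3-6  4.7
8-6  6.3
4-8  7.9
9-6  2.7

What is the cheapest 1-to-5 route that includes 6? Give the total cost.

16.9

Best 1 to 6: 1 → 8 → 6 costing 8.4
Shortest 6→5: 6 → 3 → 5 = 8.5
Total via 6: 8.4 + 8.5 = 16.9.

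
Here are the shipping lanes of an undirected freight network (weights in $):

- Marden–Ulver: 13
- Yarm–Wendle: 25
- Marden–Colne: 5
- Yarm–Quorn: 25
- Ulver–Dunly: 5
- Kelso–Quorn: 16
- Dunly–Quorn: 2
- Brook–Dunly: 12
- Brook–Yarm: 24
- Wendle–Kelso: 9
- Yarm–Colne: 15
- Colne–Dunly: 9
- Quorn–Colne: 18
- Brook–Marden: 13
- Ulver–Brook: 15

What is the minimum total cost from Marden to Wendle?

$41

Candidate routes:
Marden–Colne–Yarm–Wendle: 5+15+25 = 45
Marden–Colne–Dunly–Quorn–Kelso–Wendle: 5+9+2+16+9 = 41
Marden–Ulver–Dunly–Quorn–Kelso–Wendle: 13+5+2+16+9 = 45
Cheapest is Marden–Colne–Dunly–Quorn–Kelso–Wendle at $41.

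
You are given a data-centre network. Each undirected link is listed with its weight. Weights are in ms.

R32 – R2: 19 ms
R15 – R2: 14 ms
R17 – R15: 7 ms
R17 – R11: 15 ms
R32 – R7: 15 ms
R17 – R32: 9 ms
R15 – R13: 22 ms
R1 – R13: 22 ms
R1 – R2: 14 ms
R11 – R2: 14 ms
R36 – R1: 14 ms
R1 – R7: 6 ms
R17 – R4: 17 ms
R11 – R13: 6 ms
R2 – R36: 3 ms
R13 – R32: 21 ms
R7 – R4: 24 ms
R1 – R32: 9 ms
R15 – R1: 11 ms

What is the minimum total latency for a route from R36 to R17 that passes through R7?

44 ms

Shortest R36→R7: R36–R1–R7 = 20
Shortest R7→R17: R7–R32–R17 = 24
Total via R7: 20 + 24 = 44 ms.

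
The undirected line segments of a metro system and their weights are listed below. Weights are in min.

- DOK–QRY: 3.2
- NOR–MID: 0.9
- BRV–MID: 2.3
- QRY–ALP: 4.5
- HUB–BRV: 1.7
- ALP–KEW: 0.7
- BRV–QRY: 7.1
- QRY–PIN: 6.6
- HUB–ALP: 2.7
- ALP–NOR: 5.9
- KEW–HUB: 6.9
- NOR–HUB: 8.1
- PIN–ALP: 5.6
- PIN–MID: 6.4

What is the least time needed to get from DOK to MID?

Shortest distances from DOK:
DOK: 0
QRY: 3.2  (via DOK)
ALP: 7.7  (via QRY)
KEW: 8.4  (via ALP)
PIN: 9.8  (via QRY)
BRV: 10.3  (via QRY)
HUB: 10.4  (via ALP)
MID: 12.6  (via BRV)
Shortest route: DOK → QRY → BRV → MID = 12.6 min.

12.6 min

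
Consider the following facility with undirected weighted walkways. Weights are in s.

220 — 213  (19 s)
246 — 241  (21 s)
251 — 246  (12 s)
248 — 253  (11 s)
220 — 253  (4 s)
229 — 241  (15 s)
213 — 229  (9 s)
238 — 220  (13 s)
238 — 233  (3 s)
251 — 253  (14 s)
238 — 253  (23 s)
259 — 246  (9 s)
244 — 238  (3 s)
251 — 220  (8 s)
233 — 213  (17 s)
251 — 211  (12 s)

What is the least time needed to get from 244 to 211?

36 s

Settle nodes by increasing distance from 244:
244: 0
238: 3  (via 244)
233: 6  (via 238)
220: 16  (via 238)
253: 20  (via 220)
213: 23  (via 233)
251: 24  (via 220)
248: 31  (via 253)
229: 32  (via 213)
211: 36  (via 251)
Shortest route: 244 → 238 → 220 → 251 → 211 = 36 s.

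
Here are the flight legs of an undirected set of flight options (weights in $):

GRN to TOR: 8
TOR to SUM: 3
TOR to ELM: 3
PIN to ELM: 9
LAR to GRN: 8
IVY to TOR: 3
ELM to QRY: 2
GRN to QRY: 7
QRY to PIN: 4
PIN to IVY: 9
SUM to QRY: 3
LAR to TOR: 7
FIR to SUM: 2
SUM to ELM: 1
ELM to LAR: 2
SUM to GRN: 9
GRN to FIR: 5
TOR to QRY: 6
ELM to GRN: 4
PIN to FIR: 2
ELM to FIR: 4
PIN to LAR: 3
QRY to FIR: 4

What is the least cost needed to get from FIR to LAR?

$5

Candidate routes:
FIR - ELM - LAR: 4+2 = 6
FIR - PIN - LAR: 2+3 = 5
FIR - QRY - ELM - LAR: 4+2+2 = 8
Cheapest is FIR - PIN - LAR at $5.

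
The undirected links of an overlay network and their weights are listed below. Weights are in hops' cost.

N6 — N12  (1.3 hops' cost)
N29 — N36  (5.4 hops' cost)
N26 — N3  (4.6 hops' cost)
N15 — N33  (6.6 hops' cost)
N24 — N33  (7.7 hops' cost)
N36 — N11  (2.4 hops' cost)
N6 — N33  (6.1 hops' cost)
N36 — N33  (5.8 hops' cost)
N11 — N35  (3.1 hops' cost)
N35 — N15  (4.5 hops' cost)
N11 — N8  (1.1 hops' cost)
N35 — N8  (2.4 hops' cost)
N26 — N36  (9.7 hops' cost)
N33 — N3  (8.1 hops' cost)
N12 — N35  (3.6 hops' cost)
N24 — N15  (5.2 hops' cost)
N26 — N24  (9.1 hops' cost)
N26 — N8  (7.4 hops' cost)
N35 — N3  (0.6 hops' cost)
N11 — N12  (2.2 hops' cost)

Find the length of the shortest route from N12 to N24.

13.3 hops' cost

Shortest distances from N12:
N12: 0
N6: 1.3  (via N12)
N11: 2.2  (via N12)
N8: 3.3  (via N11)
N35: 3.6  (via N12)
N3: 4.2  (via N35)
N36: 4.6  (via N11)
N33: 7.4  (via N6)
N15: 8.1  (via N35)
N26: 8.8  (via N3)
N29: 10  (via N36)
N24: 13.3  (via N15)
Shortest route: N12 → N35 → N15 → N24 = 13.3 hops' cost.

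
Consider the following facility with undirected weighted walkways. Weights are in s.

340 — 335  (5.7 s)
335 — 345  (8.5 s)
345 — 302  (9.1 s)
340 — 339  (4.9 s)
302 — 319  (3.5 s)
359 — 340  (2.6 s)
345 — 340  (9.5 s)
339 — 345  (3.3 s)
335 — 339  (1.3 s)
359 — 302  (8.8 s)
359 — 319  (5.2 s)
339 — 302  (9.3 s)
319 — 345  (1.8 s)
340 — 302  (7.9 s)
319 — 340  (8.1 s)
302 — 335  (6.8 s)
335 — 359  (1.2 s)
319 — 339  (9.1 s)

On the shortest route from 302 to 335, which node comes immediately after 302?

Candidate routes:
302–319–359–335: 3.5+5.2+1.2 = 9.9
302–319–345–339–335: 3.5+1.8+3.3+1.3 = 9.9
302–335: 6.8 = 6.8
The minimum is 6.8 s via 302–335.
So from 302 the first move is to 335.

335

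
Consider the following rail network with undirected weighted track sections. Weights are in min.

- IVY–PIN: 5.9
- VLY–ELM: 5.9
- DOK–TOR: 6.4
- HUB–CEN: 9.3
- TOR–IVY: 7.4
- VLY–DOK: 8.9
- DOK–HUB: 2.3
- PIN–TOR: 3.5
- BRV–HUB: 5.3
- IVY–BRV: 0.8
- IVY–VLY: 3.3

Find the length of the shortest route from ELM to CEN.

24.6 min

Running Dijkstra from ELM:
ELM: 0
VLY: 5.9  (via ELM)
IVY: 9.2  (via VLY)
BRV: 10  (via IVY)
DOK: 14.8  (via VLY)
PIN: 15.1  (via IVY)
HUB: 15.3  (via BRV)
TOR: 16.6  (via IVY)
CEN: 24.6  (via HUB)
Shortest route: ELM–VLY–IVY–BRV–HUB–CEN = 24.6 min.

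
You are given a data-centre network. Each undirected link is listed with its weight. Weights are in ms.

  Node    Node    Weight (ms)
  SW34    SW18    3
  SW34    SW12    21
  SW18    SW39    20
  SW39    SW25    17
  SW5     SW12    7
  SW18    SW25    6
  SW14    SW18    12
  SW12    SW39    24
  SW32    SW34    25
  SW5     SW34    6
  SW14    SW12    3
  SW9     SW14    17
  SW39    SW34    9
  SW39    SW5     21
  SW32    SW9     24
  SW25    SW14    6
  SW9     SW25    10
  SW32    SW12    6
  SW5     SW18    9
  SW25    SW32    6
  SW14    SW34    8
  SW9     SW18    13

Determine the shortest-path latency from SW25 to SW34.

9 ms

Compare a few routes:
SW25–SW14–SW18–SW34: 6+12+3 = 21
SW25–SW18–SW5–SW34: 6+9+6 = 21
SW25–SW14–SW34: 6+8 = 14
SW25–SW18–SW34: 6+3 = 9
Cheapest is SW25–SW18–SW34 at 9 ms.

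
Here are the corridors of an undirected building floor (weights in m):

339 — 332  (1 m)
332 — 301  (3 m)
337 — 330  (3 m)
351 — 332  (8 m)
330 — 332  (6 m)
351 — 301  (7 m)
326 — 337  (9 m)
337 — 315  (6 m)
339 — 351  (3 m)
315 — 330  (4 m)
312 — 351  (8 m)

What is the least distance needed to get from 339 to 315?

Running Dijkstra from 339:
339: 0
332: 1  (via 339)
351: 3  (via 339)
301: 4  (via 332)
330: 7  (via 332)
337: 10  (via 330)
315: 11  (via 330)
Shortest route: 339–332–330–315 = 11 m.

11 m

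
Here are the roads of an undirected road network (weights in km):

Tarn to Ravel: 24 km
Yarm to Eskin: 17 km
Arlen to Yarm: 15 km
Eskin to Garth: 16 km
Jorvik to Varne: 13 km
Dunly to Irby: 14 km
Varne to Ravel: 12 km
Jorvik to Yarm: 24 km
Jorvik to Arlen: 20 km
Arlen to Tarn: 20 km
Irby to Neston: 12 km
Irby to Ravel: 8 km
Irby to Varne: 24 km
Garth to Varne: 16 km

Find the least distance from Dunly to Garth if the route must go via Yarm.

Best Dunly to Yarm: Dunly → Irby → Ravel → Varne → Jorvik → Yarm costing 71
Best Yarm to Garth: Yarm → Eskin → Garth costing 33
Total via Yarm: 71 + 33 = 104 km.

104 km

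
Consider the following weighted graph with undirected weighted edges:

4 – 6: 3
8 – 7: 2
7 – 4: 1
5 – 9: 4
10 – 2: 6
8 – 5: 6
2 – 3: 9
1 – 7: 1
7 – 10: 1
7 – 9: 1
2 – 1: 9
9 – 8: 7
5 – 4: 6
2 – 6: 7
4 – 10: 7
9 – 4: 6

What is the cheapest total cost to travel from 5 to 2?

Shortest distances from 5:
5: 0
9: 4  (via 5)
7: 5  (via 9)
1: 6  (via 7)
4: 6  (via 5)
8: 6  (via 5)
10: 6  (via 7)
6: 9  (via 4)
2: 12  (via 10)
Shortest route: 5 → 9 → 7 → 10 → 2 = 12.

12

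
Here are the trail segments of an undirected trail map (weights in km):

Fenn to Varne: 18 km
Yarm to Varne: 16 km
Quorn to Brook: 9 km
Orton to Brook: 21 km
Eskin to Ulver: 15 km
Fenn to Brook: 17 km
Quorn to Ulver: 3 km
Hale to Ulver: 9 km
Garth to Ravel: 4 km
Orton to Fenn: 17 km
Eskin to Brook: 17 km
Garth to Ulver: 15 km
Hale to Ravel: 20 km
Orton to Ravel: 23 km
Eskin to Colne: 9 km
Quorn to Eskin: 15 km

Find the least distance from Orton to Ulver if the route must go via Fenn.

46 km

Best Orton to Fenn: Orton → Fenn costing 17
Best Fenn to Ulver: Fenn → Brook → Quorn → Ulver costing 29
Total via Fenn: 17 + 29 = 46 km.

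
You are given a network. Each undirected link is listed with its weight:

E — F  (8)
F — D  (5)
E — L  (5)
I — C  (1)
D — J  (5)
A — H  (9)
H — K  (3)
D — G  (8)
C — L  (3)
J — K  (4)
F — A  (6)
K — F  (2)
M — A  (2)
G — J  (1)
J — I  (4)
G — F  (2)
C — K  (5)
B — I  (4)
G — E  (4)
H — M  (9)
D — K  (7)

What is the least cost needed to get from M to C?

15

Shortest distances from M:
M: 0
A: 2  (via M)
F: 8  (via A)
H: 9  (via M)
G: 10  (via F)
K: 10  (via F)
J: 11  (via G)
D: 13  (via F)
E: 14  (via G)
C: 15  (via K)
Shortest route: M → A → F → K → C = 15.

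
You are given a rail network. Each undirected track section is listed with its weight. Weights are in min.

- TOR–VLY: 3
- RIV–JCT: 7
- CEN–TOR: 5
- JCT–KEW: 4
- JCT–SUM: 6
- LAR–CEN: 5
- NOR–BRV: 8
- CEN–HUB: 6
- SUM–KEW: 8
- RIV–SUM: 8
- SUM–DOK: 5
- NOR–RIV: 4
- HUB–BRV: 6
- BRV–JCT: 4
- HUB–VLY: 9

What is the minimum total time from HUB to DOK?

21 min

Candidate routes:
HUB → BRV → JCT → KEW → SUM → DOK: 6+4+4+8+5 = 27
HUB → BRV → JCT → SUM → DOK: 6+4+6+5 = 21
Cheapest is HUB → BRV → JCT → SUM → DOK at 21 min.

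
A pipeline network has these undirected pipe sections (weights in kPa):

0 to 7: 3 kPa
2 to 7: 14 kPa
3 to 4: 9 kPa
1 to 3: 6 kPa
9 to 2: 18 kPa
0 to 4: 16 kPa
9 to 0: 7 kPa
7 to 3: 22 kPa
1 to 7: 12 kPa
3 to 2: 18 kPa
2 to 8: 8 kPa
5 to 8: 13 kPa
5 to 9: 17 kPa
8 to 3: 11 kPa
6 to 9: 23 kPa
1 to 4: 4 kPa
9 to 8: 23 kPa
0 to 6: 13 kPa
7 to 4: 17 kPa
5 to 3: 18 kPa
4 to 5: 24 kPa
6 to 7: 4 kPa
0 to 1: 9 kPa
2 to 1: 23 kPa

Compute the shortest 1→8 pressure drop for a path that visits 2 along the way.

31 kPa

Best 1 to 2: 1 → 2 costing 23
Best 2 to 8: 2 → 8 costing 8
Total via 2: 23 + 8 = 31 kPa.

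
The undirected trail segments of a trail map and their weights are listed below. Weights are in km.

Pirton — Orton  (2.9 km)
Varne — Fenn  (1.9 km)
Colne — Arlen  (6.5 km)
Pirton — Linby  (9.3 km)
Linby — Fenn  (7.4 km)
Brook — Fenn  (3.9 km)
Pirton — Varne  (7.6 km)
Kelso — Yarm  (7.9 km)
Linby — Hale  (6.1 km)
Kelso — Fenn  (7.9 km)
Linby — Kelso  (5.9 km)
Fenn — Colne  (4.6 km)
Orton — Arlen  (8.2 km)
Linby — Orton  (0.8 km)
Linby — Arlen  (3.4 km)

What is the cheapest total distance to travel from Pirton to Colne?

Shortest distances from Pirton:
Pirton: 0
Orton: 2.9  (via Pirton)
Linby: 3.7  (via Orton)
Arlen: 7.1  (via Linby)
Varne: 7.6  (via Pirton)
Fenn: 9.5  (via Varne)
Kelso: 9.6  (via Linby)
Hale: 9.8  (via Linby)
Brook: 13.4  (via Fenn)
Colne: 13.6  (via Arlen)
Shortest route: Pirton–Orton–Linby–Arlen–Colne = 13.6 km.

13.6 km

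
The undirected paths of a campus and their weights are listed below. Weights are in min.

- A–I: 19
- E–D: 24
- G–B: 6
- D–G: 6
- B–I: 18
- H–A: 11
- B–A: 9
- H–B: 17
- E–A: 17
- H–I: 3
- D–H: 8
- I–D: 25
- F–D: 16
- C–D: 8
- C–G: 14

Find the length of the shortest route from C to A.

27 min

Settle nodes by increasing distance from C:
C: 0
D: 8  (via C)
G: 14  (via C)
H: 16  (via D)
I: 19  (via H)
B: 20  (via G)
F: 24  (via D)
A: 27  (via H)
Shortest route: C → D → H → A = 27 min.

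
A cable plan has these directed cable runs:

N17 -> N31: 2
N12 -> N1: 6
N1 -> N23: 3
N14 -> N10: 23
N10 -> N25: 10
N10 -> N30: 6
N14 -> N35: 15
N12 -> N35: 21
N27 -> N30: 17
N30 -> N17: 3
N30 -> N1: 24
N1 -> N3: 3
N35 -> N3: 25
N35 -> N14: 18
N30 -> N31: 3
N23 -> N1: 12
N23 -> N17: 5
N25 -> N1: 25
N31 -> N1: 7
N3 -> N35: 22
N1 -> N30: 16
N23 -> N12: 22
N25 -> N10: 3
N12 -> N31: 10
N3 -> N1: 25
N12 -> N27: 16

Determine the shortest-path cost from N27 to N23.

Running Dijkstra from N27:
N27: 0
N30: 17  (via N27)
N17: 20  (via N30)
N31: 20  (via N30)
N1: 27  (via N31)
N3: 30  (via N1)
N23: 30  (via N1)
Shortest route: N27–N30–N31–N1–N23 = 30.

30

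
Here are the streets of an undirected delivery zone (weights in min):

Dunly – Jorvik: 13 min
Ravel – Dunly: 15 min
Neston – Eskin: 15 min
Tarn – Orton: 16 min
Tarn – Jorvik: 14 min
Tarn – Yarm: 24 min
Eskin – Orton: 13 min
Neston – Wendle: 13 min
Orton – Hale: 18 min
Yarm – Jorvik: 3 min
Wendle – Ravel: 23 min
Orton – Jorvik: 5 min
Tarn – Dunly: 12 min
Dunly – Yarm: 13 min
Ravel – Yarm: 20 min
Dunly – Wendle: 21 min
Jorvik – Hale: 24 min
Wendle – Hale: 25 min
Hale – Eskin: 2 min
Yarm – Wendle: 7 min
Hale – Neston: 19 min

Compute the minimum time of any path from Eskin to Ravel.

41 min

Shortest distances from Eskin:
Eskin: 0
Hale: 2  (via Eskin)
Orton: 13  (via Eskin)
Neston: 15  (via Eskin)
Jorvik: 18  (via Orton)
Yarm: 21  (via Jorvik)
Wendle: 27  (via Hale)
Tarn: 29  (via Orton)
Dunly: 31  (via Jorvik)
Ravel: 41  (via Yarm)
Shortest route: Eskin–Orton–Jorvik–Yarm–Ravel = 41 min.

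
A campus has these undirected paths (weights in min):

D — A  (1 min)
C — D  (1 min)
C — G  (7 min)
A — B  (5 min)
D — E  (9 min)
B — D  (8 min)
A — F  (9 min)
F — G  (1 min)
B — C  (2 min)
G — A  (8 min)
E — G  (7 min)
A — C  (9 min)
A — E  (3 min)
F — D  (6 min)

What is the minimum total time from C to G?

Shortest distances from C:
C: 0
D: 1  (via C)
A: 2  (via D)
B: 2  (via C)
E: 5  (via A)
F: 7  (via D)
G: 7  (via C)
Shortest route: C → G = 7 min.

7 min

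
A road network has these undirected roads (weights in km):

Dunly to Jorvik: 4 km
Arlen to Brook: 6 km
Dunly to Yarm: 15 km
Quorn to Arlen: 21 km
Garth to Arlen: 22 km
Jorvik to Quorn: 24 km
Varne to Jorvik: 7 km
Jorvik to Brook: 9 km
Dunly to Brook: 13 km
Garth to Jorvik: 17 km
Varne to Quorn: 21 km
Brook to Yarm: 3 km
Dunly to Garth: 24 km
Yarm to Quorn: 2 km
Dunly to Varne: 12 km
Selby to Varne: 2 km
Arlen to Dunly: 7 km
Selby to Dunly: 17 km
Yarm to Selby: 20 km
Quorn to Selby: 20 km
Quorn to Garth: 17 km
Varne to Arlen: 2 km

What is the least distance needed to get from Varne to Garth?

Compare a few routes:
Varne - Arlen - Garth: 2+22 = 24
Varne - Arlen - Brook - Yarm - Quorn - Garth: 2+6+3+2+17 = 30
The minimum is 24 km via Varne - Arlen - Garth.

24 km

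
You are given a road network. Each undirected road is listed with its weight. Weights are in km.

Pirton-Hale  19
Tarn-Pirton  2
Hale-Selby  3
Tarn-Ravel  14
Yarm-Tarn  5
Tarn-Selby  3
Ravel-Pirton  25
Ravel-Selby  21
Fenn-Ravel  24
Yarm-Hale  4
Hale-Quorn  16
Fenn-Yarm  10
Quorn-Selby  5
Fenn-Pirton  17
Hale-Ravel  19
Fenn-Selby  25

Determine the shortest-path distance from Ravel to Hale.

19 km

Running Dijkstra from Ravel:
Ravel: 0
Tarn: 14  (via Ravel)
Pirton: 16  (via Tarn)
Selby: 17  (via Tarn)
Yarm: 19  (via Tarn)
Hale: 19  (via Ravel)
Shortest route: Ravel → Hale = 19 km.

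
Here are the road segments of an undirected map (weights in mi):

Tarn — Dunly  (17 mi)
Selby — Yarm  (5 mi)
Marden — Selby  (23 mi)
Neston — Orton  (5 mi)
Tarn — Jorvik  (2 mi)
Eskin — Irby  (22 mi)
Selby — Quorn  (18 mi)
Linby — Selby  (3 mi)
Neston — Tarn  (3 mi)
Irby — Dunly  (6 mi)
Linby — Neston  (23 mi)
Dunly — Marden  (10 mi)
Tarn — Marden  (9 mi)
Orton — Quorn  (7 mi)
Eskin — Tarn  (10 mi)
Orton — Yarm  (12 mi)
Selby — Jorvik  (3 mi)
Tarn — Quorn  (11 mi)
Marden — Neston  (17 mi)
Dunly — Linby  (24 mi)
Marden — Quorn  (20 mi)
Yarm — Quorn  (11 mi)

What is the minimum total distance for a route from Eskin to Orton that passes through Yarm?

Best Eskin to Yarm: Eskin–Tarn–Jorvik–Selby–Yarm costing 20
Shortest Yarm→Orton: Yarm–Orton = 12
Total via Yarm: 20 + 12 = 32 mi.

32 mi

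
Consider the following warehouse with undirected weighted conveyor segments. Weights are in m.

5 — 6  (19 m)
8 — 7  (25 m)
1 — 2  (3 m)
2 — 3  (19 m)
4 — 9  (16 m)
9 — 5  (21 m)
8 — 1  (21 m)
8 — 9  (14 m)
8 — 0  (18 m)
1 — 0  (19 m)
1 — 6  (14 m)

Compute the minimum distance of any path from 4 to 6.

Running Dijkstra from 4:
4: 0
9: 16  (via 4)
8: 30  (via 9)
5: 37  (via 9)
0: 48  (via 8)
1: 51  (via 8)
2: 54  (via 1)
7: 55  (via 8)
6: 56  (via 5)
Shortest route: 4 → 9 → 5 → 6 = 56 m.

56 m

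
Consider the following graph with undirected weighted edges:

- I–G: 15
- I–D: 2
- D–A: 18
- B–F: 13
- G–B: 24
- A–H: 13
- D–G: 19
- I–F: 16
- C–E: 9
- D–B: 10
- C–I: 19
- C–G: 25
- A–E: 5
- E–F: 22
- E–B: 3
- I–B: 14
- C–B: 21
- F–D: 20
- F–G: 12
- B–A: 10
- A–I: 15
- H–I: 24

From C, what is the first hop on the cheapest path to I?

I

Compare a few routes:
C - E - B - D - I: 9+3+10+2 = 24
C - I: 19 = 19
Cheapest is C - I at 19.
So from C the first move is to I.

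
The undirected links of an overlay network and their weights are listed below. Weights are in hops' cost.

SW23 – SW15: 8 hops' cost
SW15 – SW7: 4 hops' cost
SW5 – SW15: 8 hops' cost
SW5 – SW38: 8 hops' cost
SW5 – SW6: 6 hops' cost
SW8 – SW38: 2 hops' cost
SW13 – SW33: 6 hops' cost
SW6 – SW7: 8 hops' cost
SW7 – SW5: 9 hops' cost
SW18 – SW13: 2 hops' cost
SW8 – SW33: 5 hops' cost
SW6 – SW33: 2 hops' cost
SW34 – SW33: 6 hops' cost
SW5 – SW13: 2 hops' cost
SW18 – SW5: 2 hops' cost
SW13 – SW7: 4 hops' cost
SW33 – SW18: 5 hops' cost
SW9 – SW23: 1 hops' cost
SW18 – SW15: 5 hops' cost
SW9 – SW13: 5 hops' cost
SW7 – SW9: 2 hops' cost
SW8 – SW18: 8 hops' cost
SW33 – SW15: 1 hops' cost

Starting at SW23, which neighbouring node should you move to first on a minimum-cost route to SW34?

Compare a few routes:
SW23 - SW15 - SW33 - SW34: 8+1+6 = 15
SW23 - SW9 - SW7 - SW15 - SW33 - SW34: 1+2+4+1+6 = 14
SW23 - SW9 - SW13 - SW33 - SW34: 1+5+6+6 = 18
The minimum is 14 hops' cost via SW23 - SW9 - SW7 - SW15 - SW33 - SW34.
So from SW23 the first move is to SW9.

SW9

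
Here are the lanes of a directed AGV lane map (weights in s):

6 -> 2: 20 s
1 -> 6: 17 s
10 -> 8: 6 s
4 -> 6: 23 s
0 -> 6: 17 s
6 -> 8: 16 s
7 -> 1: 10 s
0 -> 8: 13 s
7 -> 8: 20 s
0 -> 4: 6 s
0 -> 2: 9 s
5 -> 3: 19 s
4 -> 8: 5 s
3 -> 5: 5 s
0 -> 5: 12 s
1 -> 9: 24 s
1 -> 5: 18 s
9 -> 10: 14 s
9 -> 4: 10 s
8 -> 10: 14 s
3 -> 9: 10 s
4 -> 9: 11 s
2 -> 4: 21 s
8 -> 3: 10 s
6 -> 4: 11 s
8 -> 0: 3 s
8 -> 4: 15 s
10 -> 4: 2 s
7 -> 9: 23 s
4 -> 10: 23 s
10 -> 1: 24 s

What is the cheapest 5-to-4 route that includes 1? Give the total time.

95 s

Best 5 to 1: 5 → 3 → 9 → 10 → 1 costing 67
Shortest 1→4: 1 → 6 → 4 = 28
Total via 1: 67 + 28 = 95 s.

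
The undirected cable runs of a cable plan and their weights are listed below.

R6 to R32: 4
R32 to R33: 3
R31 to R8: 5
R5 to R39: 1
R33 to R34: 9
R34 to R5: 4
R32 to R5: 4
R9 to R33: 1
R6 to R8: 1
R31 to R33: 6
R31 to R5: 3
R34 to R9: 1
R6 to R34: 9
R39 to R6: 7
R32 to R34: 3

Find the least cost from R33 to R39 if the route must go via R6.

14

Best R33 to R6: R33 → R32 → R6 costing 7
Best R6 to R39: R6 → R39 costing 7
Total via R6: 7 + 7 = 14.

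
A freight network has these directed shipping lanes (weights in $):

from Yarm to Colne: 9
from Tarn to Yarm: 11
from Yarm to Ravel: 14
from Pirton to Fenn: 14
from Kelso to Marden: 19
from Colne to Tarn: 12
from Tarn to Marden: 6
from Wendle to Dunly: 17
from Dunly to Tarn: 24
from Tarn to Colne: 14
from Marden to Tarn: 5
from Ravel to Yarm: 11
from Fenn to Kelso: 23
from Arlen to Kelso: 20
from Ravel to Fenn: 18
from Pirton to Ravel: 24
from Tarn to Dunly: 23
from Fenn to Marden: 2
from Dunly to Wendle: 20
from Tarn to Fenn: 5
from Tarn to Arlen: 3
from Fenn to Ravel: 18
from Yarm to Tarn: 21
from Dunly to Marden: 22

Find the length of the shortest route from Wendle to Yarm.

$52

Running Dijkstra from Wendle:
Wendle: 0
Dunly: 17  (via Wendle)
Marden: 39  (via Dunly)
Tarn: 41  (via Dunly)
Arlen: 44  (via Tarn)
Fenn: 46  (via Tarn)
Yarm: 52  (via Tarn)
Shortest route: Wendle–Dunly–Tarn–Yarm = $52.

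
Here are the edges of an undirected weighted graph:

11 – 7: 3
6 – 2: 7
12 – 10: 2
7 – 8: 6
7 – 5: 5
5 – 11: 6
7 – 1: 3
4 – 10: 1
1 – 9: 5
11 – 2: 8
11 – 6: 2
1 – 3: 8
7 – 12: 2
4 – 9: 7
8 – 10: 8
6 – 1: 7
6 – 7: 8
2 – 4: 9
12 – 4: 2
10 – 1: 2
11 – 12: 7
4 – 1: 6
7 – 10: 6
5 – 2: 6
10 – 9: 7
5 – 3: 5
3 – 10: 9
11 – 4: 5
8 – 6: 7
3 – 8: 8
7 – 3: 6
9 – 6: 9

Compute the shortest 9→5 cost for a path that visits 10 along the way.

Best 9 to 10: 9–10 costing 7
Best 10 to 5: 10–12–7–5 costing 9
Total via 10: 7 + 9 = 16.

16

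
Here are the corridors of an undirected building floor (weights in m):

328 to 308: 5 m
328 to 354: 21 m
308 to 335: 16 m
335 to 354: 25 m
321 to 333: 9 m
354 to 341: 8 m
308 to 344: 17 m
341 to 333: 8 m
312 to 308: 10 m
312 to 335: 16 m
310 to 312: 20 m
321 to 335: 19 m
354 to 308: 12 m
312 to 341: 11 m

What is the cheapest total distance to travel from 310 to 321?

48 m

Shortest distances from 310:
310: 0
312: 20  (via 310)
308: 30  (via 312)
341: 31  (via 312)
328: 35  (via 308)
335: 36  (via 312)
333: 39  (via 341)
354: 39  (via 341)
344: 47  (via 308)
321: 48  (via 333)
Shortest route: 310–312–341–333–321 = 48 m.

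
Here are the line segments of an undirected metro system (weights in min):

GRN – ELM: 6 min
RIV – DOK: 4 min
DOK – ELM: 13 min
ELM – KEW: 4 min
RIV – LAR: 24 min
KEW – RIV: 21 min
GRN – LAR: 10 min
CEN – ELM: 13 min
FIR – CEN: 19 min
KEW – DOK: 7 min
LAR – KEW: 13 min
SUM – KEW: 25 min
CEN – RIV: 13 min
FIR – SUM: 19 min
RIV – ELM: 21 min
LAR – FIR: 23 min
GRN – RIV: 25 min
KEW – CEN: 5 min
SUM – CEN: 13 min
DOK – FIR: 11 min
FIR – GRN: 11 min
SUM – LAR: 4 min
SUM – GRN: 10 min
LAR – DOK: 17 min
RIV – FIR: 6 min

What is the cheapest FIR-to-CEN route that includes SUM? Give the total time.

32 min

Best FIR to SUM: FIR → SUM costing 19
Best SUM to CEN: SUM → CEN costing 13
Total via SUM: 19 + 13 = 32 min.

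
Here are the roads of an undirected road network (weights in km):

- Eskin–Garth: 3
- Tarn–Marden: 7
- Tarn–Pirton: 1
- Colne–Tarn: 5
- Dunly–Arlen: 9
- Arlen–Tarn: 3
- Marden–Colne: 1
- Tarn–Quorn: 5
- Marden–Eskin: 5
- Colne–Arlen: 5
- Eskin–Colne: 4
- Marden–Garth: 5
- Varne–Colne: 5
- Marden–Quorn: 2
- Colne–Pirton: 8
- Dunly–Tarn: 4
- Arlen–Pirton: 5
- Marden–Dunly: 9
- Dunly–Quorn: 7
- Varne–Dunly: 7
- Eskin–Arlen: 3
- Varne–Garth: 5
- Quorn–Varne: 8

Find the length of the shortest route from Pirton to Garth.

Candidate routes:
Pirton–Tarn–Colne–Marden–Garth: 1+5+1+5 = 12
Pirton–Arlen–Eskin–Garth: 5+3+3 = 11
Pirton–Tarn–Arlen–Eskin–Garth: 1+3+3+3 = 10
Cheapest is Pirton–Tarn–Arlen–Eskin–Garth at 10 km.

10 km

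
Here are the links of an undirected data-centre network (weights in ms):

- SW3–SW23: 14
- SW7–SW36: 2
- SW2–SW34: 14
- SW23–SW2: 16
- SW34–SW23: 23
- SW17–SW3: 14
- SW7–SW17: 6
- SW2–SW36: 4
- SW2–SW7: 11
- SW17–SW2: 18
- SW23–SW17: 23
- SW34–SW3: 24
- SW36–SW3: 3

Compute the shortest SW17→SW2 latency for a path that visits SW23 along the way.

Shortest SW17→SW23: SW17 → SW23 = 23
Best SW23 to SW2: SW23 → SW2 costing 16
Total via SW23: 23 + 16 = 39 ms.

39 ms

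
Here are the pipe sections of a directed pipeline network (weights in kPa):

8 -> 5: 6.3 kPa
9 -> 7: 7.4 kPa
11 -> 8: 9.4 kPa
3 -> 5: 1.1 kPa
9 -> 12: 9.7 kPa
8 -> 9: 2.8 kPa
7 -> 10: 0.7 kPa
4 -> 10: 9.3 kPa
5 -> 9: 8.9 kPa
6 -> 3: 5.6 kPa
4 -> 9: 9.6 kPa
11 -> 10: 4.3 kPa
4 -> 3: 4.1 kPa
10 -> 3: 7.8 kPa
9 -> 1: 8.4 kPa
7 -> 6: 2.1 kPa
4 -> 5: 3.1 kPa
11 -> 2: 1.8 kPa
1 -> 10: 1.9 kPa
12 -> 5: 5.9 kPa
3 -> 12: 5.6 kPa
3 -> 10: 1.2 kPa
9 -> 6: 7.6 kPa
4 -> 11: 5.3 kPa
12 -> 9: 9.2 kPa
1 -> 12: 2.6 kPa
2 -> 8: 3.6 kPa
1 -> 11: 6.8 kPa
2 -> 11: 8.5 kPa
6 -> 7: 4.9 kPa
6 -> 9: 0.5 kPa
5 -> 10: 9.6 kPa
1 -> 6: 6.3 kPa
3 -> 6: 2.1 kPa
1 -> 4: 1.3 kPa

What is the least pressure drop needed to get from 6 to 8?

Enumerating some paths:
6 - 9 - 1 - 11 - 2 - 8: 0.5+8.4+6.8+1.8+3.6 = 21.1
6 - 9 - 1 - 4 - 11 - 8: 0.5+8.4+1.3+5.3+9.4 = 24.9
6 - 9 - 1 - 4 - 11 - 2 - 8: 0.5+8.4+1.3+5.3+1.8+3.6 = 20.9
The minimum is 20.9 kPa via 6 - 9 - 1 - 4 - 11 - 2 - 8.

20.9 kPa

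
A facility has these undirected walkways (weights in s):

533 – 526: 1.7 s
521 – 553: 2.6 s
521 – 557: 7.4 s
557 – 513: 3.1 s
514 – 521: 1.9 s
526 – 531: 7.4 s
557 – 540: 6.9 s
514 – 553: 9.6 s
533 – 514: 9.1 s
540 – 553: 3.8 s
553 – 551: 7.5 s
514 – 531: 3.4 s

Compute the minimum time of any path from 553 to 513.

13.1 s

Enumerating some paths:
553 - 540 - 557 - 513: 3.8+6.9+3.1 = 13.8
553 - 521 - 557 - 513: 2.6+7.4+3.1 = 13.1
The minimum is 13.1 s via 553 - 521 - 557 - 513.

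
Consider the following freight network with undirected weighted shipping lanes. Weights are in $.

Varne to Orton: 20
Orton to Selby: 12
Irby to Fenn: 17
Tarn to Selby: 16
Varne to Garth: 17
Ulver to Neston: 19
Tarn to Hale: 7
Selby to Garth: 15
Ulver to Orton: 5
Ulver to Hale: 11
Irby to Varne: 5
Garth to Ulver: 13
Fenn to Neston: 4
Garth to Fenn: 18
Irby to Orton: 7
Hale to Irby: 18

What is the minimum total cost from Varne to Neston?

$26

Shortest distances from Varne:
Varne: 0
Irby: 5  (via Varne)
Orton: 12  (via Irby)
Garth: 17  (via Varne)
Ulver: 17  (via Orton)
Fenn: 22  (via Irby)
Hale: 23  (via Irby)
Selby: 24  (via Orton)
Neston: 26  (via Fenn)
Shortest route: Varne–Irby–Fenn–Neston = $26.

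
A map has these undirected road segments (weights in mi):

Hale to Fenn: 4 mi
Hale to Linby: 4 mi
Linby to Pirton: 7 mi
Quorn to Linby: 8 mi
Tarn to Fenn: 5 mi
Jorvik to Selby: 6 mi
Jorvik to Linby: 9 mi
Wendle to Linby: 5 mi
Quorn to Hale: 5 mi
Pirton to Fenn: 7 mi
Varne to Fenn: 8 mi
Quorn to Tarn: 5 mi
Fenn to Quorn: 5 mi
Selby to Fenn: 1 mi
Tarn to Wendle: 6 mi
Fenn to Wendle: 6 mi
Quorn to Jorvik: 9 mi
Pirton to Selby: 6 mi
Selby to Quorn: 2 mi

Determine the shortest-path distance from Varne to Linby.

16 mi

Settle nodes by increasing distance from Varne:
Varne: 0
Fenn: 8  (via Varne)
Selby: 9  (via Fenn)
Quorn: 11  (via Selby)
Hale: 12  (via Fenn)
Tarn: 13  (via Fenn)
Wendle: 14  (via Fenn)
Pirton: 15  (via Fenn)
Jorvik: 15  (via Selby)
Linby: 16  (via Hale)
Shortest route: Varne–Fenn–Hale–Linby = 16 mi.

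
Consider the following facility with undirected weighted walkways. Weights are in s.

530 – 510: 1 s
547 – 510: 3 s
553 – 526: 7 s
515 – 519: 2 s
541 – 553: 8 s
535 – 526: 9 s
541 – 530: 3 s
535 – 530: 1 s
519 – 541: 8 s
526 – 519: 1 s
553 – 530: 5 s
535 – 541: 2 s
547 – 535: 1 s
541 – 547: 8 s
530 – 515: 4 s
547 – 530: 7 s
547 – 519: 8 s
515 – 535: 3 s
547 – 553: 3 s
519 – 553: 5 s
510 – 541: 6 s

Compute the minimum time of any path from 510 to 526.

Settle nodes by increasing distance from 510:
510: 0
530: 1  (via 510)
535: 2  (via 530)
547: 3  (via 510)
541: 4  (via 530)
515: 5  (via 530)
553: 6  (via 530)
519: 7  (via 515)
526: 8  (via 519)
Shortest route: 510 → 530 → 515 → 519 → 526 = 8 s.

8 s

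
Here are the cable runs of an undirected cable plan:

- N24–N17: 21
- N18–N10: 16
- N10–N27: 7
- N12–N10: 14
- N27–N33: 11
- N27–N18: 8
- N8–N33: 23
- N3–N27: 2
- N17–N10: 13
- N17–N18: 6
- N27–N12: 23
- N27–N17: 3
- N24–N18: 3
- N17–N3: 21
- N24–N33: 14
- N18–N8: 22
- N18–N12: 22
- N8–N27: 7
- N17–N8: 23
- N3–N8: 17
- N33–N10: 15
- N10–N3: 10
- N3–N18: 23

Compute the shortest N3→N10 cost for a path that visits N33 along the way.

Shortest N3→N33: N3 → N27 → N33 = 13
Shortest N33→N10: N33 → N10 = 15
Total via N33: 13 + 15 = 28.

28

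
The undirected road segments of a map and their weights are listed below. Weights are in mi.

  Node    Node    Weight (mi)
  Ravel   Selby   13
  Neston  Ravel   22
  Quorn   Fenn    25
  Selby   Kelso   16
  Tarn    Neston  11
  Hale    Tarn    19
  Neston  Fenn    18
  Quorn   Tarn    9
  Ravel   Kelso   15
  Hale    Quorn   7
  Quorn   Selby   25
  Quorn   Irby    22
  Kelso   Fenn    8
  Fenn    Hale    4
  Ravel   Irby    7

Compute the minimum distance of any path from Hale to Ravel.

Running Dijkstra from Hale:
Hale: 0
Fenn: 4  (via Hale)
Quorn: 7  (via Hale)
Kelso: 12  (via Fenn)
Tarn: 16  (via Quorn)
Neston: 22  (via Fenn)
Ravel: 27  (via Kelso)
Shortest route: Hale–Fenn–Kelso–Ravel = 27 mi.

27 mi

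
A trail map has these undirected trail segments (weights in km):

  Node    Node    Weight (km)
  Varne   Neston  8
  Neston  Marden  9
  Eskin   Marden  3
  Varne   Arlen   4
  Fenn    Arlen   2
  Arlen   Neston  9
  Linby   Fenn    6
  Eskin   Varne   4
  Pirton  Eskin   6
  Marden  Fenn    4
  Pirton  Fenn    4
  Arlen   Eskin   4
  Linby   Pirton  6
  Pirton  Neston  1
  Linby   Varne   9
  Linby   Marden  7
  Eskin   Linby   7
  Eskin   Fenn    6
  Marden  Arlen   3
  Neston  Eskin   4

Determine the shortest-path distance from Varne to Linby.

Compare a few routes:
Varne - Linby: 9 = 9
Varne - Eskin - Linby: 4+7 = 11
Cheapest is Varne - Linby at 9 km.

9 km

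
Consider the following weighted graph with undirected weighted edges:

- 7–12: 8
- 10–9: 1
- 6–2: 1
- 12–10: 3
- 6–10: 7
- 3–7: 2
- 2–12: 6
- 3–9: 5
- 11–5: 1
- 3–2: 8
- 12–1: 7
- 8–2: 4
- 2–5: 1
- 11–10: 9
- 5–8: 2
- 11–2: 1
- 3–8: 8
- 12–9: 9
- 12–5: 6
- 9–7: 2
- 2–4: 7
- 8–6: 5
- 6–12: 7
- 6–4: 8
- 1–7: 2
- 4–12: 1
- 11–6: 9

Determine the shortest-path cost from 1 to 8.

12

Running Dijkstra from 1:
1: 0
7: 2  (via 1)
3: 4  (via 7)
9: 4  (via 7)
10: 5  (via 9)
12: 7  (via 1)
4: 8  (via 12)
2: 12  (via 3)
6: 12  (via 10)
8: 12  (via 3)
Shortest route: 1–7–3–8 = 12.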